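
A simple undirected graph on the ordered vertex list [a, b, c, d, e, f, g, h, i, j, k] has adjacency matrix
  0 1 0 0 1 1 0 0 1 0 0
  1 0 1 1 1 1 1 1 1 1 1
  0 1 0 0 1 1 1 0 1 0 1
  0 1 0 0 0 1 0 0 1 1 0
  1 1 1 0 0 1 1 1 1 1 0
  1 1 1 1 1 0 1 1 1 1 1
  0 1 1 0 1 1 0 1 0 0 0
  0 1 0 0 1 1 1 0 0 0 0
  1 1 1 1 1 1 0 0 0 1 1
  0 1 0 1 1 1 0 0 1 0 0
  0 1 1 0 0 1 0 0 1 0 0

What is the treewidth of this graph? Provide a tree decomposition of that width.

Every bag has size at most 5, so the width is 5 − 1 = 4 and tw(G) ≤ 4. For the lower bound, the 5 vertices {b, e, f, g, h} are pairwise adjacent, and any tree decomposition puts a clique entirely inside one bag — forcing width ≥ 4. Therefore the treewidth is 4.

Treewidth 4.
One such decomposition:
Bags: B1 = {b, c, e, f, g}  B2 = {b, c, e, f, i}  B3 = {b, e, f, i, j}  B4 = {b, d, f, i, j}  B5 = {b, c, f, i, k}  B6 = {b, e, f, g, h}  B7 = {a, b, e, f, i}
Tree: B1–B2, B2–B3, B3–B4, B2–B5, B1–B6, B2–B7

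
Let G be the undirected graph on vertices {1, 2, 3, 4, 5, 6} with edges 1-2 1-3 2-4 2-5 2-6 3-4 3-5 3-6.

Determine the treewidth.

A width-2 tree decomposition is:
Bags: B1 = {1, 2, 3}  B2 = {2, 3, 6}  B3 = {2, 3, 4}  B4 = {2, 3, 5}
Tree: B1–B2, B2–B3, B3–B4
Every bag has size at most 3, so the width is 3 − 1 = 2 and tw(G) ≤ 2. For the lower bound, G contains the cycle 1–2–6–3–1, so G is not a forest; only forests have treewidth ≤ 1, hence tw(G) ≥ 2. The upper and lower bounds meet at 2, so that is the treewidth.

2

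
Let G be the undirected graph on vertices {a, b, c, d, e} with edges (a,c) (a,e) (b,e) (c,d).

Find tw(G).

1

A width-1 tree decomposition is:
Bags: B1 = {a, c}  B2 = {c, d}  B3 = {a, e}  B4 = {b, e}
Tree: B1–B2, B1–B3, B3–B4
The largest bag has 2 vertices, giving width 1; this decomposition certifies tw(G) ≤ 1. Since G has at least one edge (e.g. a–c), it is not an edgeless graph, so tw(G) ≥ 1. Therefore the treewidth is 1.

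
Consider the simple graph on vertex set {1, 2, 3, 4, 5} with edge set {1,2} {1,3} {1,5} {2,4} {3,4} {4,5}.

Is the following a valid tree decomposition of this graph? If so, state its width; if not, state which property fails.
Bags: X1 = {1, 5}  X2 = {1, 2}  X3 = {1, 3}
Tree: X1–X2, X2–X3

No — vertex 4 appears in no bag.

A tree decomposition must satisfy three properties: every vertex lies in some bag; for every edge, both endpoints lie together in some bag; and for every vertex, the bags containing it form a connected subtree. Here vertex 4 appears in no bag, so the decomposition is invalid.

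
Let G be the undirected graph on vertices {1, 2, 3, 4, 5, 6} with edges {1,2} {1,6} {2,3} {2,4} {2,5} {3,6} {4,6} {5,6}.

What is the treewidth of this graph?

2

A width-2 tree decomposition is:
Bags: B1 = {2, 4, 6}  B2 = {2, 3, 6}  B3 = {1, 2, 6}  B4 = {2, 5, 6}
Tree: B1–B2, B2–B3, B3–B4
The largest bag has 3 vertices, giving width 2; this decomposition certifies tw(G) ≤ 2. The edges 6–4–2–3–6 form a cycle, so G is not a tree and its treewidth is at least 2. Hence tw(G) = 2 exactly.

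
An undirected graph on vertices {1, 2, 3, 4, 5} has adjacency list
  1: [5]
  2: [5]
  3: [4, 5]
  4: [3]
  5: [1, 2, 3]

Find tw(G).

1

A width-1 tree decomposition is:
Bags: B1 = {3, 5}  B2 = {1, 5}  B3 = {3, 4}  B4 = {2, 5}
Tree: B1–B2, B1–B3, B2–B4
Every bag has size at most 2, so the width is 2 − 1 = 1 and tw(G) ≤ 1. G has an edge, so its treewidth is at least 1. Combining the bounds, tw(G) = 1.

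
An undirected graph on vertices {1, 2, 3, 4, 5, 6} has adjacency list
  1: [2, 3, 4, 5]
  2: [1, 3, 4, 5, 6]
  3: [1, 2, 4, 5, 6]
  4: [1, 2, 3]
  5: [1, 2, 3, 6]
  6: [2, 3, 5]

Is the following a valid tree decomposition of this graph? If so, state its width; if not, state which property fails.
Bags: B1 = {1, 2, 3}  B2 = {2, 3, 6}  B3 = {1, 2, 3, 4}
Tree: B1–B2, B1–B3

A tree decomposition must satisfy three properties: every vertex lies in some bag; for every edge, both endpoints lie together in some bag; and for every vertex, the bags containing it form a connected subtree. Here vertex 5 appears in no bag, so the decomposition is invalid.

No — vertex 5 appears in no bag.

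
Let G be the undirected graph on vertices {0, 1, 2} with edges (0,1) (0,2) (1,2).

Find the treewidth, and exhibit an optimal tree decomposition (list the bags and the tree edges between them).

With just one bag of size 3, the width is 3 − 1 = 2, so tw(G) ≤ 2. Conversely, {0, 1, 2} is a clique of size 3, and the vertices of any clique must share a bag in every tree decomposition; so some bag has ≥ 3 vertices and tw(G) ≥ 2. Hence tw(G) = 2 exactly.

Treewidth 2.
Bags: B1 = {0, 1, 2}
Tree: (single bag)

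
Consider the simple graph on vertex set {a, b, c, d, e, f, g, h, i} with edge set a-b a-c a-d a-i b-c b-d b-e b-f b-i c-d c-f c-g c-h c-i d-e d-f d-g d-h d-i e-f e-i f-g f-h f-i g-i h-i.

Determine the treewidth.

A width-4 tree decomposition is:
Bags: B1 = {b, c, d, f, i}  B2 = {a, b, c, d, i}  B3 = {b, d, e, f, i}  B4 = {c, d, f, h, i}  B5 = {c, d, f, g, i}
Tree: B1–B2, B1–B3, B1–B4, B1–B5
The largest bag has 5 vertices, giving width 4; this decomposition certifies tw(G) ≤ 4. Conversely, {a, b, c, d, i} is a clique of size 5, and the vertices of any clique must share a bag in every tree decomposition; so some bag has ≥ 5 vertices and tw(G) ≥ 4. Hence tw(G) = 4 exactly.

4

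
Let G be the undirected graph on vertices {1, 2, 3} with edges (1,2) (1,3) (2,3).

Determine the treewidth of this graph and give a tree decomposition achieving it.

Treewidth 2.
One optimal decomposition is:
Bags: B1 = {1, 2, 3}
Tree: (single bag)

With just one bag of size 3, the width is 3 − 1 = 2, so tw(G) ≤ 2. On the other hand G contains the 3-clique {1, 2, 3}. A clique must lie in a single bag of any decomposition, so no decomposition can have width below 2. Hence tw(G) = 2 exactly.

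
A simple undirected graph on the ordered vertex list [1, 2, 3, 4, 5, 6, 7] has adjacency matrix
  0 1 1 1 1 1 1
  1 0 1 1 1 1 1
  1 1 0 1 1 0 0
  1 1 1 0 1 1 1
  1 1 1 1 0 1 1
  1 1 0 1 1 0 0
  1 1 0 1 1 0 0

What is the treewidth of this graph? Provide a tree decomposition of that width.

The largest bag has 5 vertices, giving width 4; this decomposition certifies tw(G) ≤ 4. On the other hand G contains the 5-clique {1, 2, 3, 4, 5}. A clique must lie in a single bag of any decomposition, so no decomposition can have width below 4. Hence tw(G) = 4 exactly.

Treewidth 4.
One optimal decomposition is:
Bags: B1 = {1, 2, 4, 5, 7}  B2 = {1, 2, 4, 5, 6}  B3 = {1, 2, 3, 4, 5}
Tree: B1–B2, B1–B3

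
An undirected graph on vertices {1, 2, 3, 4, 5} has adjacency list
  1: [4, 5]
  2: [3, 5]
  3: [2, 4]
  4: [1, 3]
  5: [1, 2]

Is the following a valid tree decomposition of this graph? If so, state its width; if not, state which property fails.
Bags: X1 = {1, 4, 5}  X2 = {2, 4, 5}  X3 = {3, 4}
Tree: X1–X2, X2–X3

A tree decomposition must satisfy three properties: every vertex lies in some bag; for every edge, both endpoints lie together in some bag; and for every vertex, the bags containing it form a connected subtree. Here edge (2,3) lies in no bag, so the decomposition is invalid.

No — edge (2,3) lies in no bag.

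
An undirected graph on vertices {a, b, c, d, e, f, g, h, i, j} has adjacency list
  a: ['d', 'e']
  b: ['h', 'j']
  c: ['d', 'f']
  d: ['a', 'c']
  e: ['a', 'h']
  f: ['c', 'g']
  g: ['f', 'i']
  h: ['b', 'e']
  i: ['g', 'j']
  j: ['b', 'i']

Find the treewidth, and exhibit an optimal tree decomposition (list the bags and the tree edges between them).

The largest bag has 3 vertices, giving width 2; this decomposition certifies tw(G) ≤ 2. For the lower bound, G contains the cycle j–b–h–e–a–d–c–f–g–i–j, so G is not a forest; only forests have treewidth ≤ 1, hence tw(G) ≥ 2. The upper and lower bounds meet at 2, so that is the treewidth.

Treewidth 2.
Bags: B1 = {b, h, j}  B2 = {e, h, j}  B3 = {a, e, j}  B4 = {a, d, j}  B5 = {c, d, j}  B6 = {c, f, j}  B7 = {f, g, j}  B8 = {g, i, j}
Tree: B1–B2, B2–B3, B3–B4, B4–B5, B5–B6, B6–B7, B7–B8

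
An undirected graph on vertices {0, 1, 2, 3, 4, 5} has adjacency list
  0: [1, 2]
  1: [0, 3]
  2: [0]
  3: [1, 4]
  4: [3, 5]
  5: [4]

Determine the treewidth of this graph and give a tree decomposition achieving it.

The largest bag has 2 vertices, giving width 1; this decomposition certifies tw(G) ≤ 1. Since G has at least one edge (e.g. 2–0), it is not an edgeless graph, so tw(G) ≥ 1. Combining the bounds, tw(G) = 1.

Treewidth 1.
Bags: B1 = {0, 2}  B2 = {0, 1}  B3 = {1, 3}  B4 = {3, 4}  B5 = {4, 5}
Tree: B1–B2, B2–B3, B3–B4, B4–B5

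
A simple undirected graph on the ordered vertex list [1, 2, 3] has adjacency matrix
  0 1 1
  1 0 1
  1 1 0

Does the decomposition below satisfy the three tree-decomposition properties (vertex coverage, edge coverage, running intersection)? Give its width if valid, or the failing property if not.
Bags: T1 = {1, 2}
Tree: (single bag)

A tree decomposition must satisfy three properties: every vertex lies in some bag; for every edge, both endpoints lie together in some bag; and for every vertex, the bags containing it form a connected subtree. Here vertex 3 appears in no bag, so the decomposition is invalid.

No — vertex 3 appears in no bag.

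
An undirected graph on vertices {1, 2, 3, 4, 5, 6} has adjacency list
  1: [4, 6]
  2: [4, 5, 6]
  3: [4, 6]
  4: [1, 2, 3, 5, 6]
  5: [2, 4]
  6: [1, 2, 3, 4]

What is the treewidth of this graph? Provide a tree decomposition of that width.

Treewidth 2.
Bags: B1 = {2, 4, 6}  B2 = {3, 4, 6}  B3 = {1, 4, 6}  B4 = {2, 4, 5}
Tree: B1–B2, B2–B3, B1–B4

Each bag holds 3 vertices, so the decomposition has width 2, which upper-bounds the treewidth. For the lower bound, the 3 vertices {2, 4, 5} are pairwise adjacent, and any tree decomposition puts a clique entirely inside one bag — forcing width ≥ 2. Therefore the treewidth is 2.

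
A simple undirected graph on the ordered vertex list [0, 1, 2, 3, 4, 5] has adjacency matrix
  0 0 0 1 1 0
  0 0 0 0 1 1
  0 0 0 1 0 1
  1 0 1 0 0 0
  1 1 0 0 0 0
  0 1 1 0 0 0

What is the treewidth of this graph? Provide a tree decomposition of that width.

Every bag has size at most 3, so the width is 3 − 1 = 2 and tw(G) ≤ 2. The edges 1–4–0–3–2–5–1 form a cycle, so G is not a tree and its treewidth is at least 2. Therefore the treewidth is 2.

Treewidth 2.
One optimal decomposition is:
Bags: B1 = {0, 1, 4}  B2 = {0, 1, 3}  B3 = {1, 2, 3}  B4 = {1, 2, 5}
Tree: B1–B2, B2–B3, B3–B4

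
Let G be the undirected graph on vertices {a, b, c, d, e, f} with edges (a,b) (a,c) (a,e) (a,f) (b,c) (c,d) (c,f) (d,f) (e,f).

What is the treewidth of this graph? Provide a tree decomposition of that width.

Every bag has size at most 3, so the width is 3 − 1 = 2 and tw(G) ≤ 2. Conversely, {a, e, f} is a clique of size 3, and the vertices of any clique must share a bag in every tree decomposition; so some bag has ≥ 3 vertices and tw(G) ≥ 2. The upper and lower bounds meet at 2, so that is the treewidth.

Treewidth 2.
One such decomposition:
Bags: B1 = {c, d, f}  B2 = {a, c, f}  B3 = {a, e, f}  B4 = {a, b, c}
Tree: B1–B2, B2–B3, B2–B4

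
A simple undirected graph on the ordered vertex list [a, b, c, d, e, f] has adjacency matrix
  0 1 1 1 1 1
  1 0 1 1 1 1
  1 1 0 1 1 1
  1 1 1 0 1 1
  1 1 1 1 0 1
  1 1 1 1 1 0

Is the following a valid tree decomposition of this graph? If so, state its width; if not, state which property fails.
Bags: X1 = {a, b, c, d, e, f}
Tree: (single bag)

Yes; width 5.

Every vertex of G appears in some bag (union = {a, b, c, d, e, f}); every edge is covered by a bag; and for each vertex v the set of bags containing v is connected in the bag tree. The decomposition is therefore valid. The largest bag has 6 vertices, so the width is 5.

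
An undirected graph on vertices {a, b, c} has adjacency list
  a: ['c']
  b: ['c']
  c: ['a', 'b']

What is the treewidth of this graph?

1

A width-1 tree decomposition is:
Bags: B1 = {a, c}  B2 = {b, c}
Tree: B1–B2
The largest bag has 2 vertices, giving width 1; this decomposition certifies tw(G) ≤ 1. Any graph with an edge has treewidth ≥ 1, and G has the edge a–c. Therefore the treewidth is 1.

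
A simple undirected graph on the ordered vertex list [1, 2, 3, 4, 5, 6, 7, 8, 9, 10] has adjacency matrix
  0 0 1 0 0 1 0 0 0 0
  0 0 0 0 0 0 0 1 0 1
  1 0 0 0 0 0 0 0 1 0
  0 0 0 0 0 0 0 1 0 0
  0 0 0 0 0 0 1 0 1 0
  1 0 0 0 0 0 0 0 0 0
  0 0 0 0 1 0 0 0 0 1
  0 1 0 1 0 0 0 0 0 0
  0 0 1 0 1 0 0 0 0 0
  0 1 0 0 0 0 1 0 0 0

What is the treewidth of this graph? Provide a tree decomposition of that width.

Treewidth 1.
One such decomposition:
Bags: B1 = {4, 8}  B2 = {2, 8}  B3 = {2, 10}  B4 = {7, 10}  B5 = {5, 7}  B6 = {5, 9}  B7 = {3, 9}  B8 = {1, 3}  B9 = {1, 6}
Tree: B1–B2, B2–B3, B3–B4, B4–B5, B5–B6, B6–B7, B7–B8, B8–B9

Each bag holds 2 vertices, so the decomposition has width 1, which upper-bounds the treewidth. Since G has at least one edge (e.g. 4–8), it is not an edgeless graph, so tw(G) ≥ 1. Hence tw(G) = 1 exactly.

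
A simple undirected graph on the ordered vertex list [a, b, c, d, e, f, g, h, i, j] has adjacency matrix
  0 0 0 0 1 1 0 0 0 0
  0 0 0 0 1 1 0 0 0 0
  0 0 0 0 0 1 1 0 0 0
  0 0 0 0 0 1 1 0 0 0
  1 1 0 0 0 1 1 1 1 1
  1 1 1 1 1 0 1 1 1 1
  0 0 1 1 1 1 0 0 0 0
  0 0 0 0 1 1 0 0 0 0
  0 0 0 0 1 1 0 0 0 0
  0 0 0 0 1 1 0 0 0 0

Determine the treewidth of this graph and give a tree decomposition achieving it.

Every bag has size at most 3, so the width is 3 − 1 = 2 and tw(G) ≤ 2. Conversely, {d, f, g} is a clique of size 3, and the vertices of any clique must share a bag in every tree decomposition; so some bag has ≥ 3 vertices and tw(G) ≥ 2. The upper and lower bounds meet at 2, so that is the treewidth.

Treewidth 2.
One such decomposition:
Bags: B1 = {d, f, g}  B2 = {e, f, g}  B3 = {a, e, f}  B4 = {c, f, g}  B5 = {e, f, i}  B6 = {e, f, j}  B7 = {e, f, h}  B8 = {b, e, f}
Tree: B1–B2, B2–B3, B2–B4, B2–B5, B3–B6, B2–B7, B2–B8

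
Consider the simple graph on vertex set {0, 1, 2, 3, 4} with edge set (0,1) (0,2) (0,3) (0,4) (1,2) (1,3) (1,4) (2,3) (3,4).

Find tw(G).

A width-3 tree decomposition is:
Bags: B1 = {0, 1, 2, 3}  B2 = {0, 1, 3, 4}
Tree: B1–B2
Each bag holds 4 vertices, so the decomposition has width 3, which upper-bounds the treewidth. Conversely, {0, 1, 2, 3} is a clique of size 4, and the vertices of any clique must share a bag in every tree decomposition; so some bag has ≥ 4 vertices and tw(G) ≥ 3. The upper and lower bounds meet at 3, so that is the treewidth.

3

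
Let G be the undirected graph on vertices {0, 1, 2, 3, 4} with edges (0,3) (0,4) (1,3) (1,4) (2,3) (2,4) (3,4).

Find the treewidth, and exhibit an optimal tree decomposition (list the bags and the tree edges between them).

Every bag has size at most 3, so the width is 3 − 1 = 2 and tw(G) ≤ 2. Conversely, {0, 3, 4} is a clique of size 3, and the vertices of any clique must share a bag in every tree decomposition; so some bag has ≥ 3 vertices and tw(G) ≥ 2. The upper and lower bounds meet at 2, so that is the treewidth.

Treewidth 2.
One optimal decomposition is:
Bags: B1 = {2, 3, 4}  B2 = {1, 3, 4}  B3 = {0, 3, 4}
Tree: B1–B2, B2–B3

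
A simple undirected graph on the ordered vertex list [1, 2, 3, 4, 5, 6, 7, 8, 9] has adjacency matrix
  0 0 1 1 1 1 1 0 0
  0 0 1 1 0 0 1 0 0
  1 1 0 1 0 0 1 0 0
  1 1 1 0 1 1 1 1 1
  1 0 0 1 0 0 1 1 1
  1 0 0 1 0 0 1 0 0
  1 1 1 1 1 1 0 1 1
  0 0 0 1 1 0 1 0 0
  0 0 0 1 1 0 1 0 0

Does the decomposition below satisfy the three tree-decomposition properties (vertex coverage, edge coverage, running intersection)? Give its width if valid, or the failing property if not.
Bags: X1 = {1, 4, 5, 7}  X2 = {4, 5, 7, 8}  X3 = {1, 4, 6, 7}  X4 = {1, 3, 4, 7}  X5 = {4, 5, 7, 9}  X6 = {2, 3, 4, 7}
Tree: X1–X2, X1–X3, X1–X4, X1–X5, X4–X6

Yes; width 3.

Every vertex of G appears in some bag (union = {1, 2, 3, 4, 5, 6, 7, 8, 9}); every edge is covered by a bag; and for each vertex v the set of bags containing v is connected in the bag tree. The decomposition is therefore valid. The largest bag has 4 vertices, so the width is 3.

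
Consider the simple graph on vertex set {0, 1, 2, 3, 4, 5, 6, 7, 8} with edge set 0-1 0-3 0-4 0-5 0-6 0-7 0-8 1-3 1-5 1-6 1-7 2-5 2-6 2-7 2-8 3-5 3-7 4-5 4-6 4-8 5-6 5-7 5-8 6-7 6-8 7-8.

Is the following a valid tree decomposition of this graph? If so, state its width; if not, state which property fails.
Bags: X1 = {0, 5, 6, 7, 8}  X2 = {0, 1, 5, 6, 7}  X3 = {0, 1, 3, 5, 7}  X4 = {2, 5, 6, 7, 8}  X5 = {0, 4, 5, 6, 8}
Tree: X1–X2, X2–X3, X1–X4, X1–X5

Every vertex of G appears in some bag (union = {0, 1, 2, 3, 4, 5, 6, 7, 8}); every edge is covered by a bag; and for each vertex v the set of bags containing v is connected in the bag tree. The decomposition is therefore valid. The largest bag has 5 vertices, so the width is 4.

Yes; width 4.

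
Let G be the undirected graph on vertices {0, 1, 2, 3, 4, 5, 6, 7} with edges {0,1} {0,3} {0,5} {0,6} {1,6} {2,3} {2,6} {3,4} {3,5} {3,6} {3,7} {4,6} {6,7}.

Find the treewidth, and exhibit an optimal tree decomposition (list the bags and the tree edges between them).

Each bag holds 3 vertices, so the decomposition has width 2, which upper-bounds the treewidth. Conversely, {0, 1, 6} is a clique of size 3, and the vertices of any clique must share a bag in every tree decomposition; so some bag has ≥ 3 vertices and tw(G) ≥ 2. Hence tw(G) = 2 exactly.

Treewidth 2.
One such decomposition:
Bags: B1 = {0, 3, 5}  B2 = {0, 3, 6}  B3 = {3, 6, 7}  B4 = {2, 3, 6}  B5 = {3, 4, 6}  B6 = {0, 1, 6}
Tree: B1–B2, B2–B3, B2–B4, B4–B5, B2–B6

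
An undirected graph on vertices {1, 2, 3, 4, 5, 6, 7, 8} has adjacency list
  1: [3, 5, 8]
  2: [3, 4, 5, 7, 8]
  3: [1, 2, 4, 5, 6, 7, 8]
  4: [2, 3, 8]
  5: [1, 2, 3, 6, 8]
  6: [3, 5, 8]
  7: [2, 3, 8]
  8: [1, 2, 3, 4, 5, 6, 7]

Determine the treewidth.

A width-3 tree decomposition is:
Bags: B1 = {2, 3, 5, 8}  B2 = {1, 3, 5, 8}  B3 = {2, 3, 4, 8}  B4 = {3, 5, 6, 8}  B5 = {2, 3, 7, 8}
Tree: B1–B2, B1–B3, B1–B4, B3–B5
Each bag holds 4 vertices, so the decomposition has width 3, which upper-bounds the treewidth. On the other hand G contains the 4-clique {1, 3, 5, 8}. A clique must lie in a single bag of any decomposition, so no decomposition can have width below 3. Hence tw(G) = 3 exactly.

3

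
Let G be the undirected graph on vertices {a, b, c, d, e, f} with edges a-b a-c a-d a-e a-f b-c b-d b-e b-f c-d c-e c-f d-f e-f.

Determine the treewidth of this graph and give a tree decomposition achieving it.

Treewidth 4.
One optimal decomposition is:
Bags: B1 = {a, b, c, d, f}  B2 = {a, b, c, e, f}
Tree: B1–B2

The largest bag has 5 vertices, giving width 4; this decomposition certifies tw(G) ≤ 4. Conversely, {a, b, c, d, f} is a clique of size 5, and the vertices of any clique must share a bag in every tree decomposition; so some bag has ≥ 5 vertices and tw(G) ≥ 4. The upper and lower bounds meet at 4, so that is the treewidth.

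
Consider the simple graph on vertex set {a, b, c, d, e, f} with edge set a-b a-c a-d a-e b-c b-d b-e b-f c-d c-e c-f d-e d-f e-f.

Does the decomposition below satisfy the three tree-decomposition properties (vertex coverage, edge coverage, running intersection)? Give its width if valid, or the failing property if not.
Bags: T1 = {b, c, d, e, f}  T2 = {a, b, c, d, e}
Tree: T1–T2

Yes; width 4.

Checking the three conditions: (i) the bags cover all of {a, b, c, d, e, f}; (ii) for each edge, some bag contains both endpoints; (iii) the bags containing any fixed vertex form a subtree. All hold, so the decomposition is valid with width 5 − 1 = 4.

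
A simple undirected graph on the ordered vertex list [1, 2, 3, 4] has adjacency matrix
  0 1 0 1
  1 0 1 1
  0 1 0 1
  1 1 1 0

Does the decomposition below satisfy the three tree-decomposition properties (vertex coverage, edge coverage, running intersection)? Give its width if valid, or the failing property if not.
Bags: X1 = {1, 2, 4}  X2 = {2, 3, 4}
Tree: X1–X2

Every vertex of G appears in some bag (union = {1, 2, 3, 4}); every edge is covered by a bag; and for each vertex v the set of bags containing v is connected in the bag tree. The decomposition is therefore valid. The largest bag has 3 vertices, so the width is 2.

Yes; width 2.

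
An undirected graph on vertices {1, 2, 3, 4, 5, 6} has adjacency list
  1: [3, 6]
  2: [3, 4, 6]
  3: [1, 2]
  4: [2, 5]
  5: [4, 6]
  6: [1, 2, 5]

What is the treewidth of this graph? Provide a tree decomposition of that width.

The largest bag has 3 vertices, giving width 2; this decomposition certifies tw(G) ≤ 2. For the lower bound, G contains the cycle 4–5–6–2–4, so G is not a forest; only forests have treewidth ≤ 1, hence tw(G) ≥ 2. The upper and lower bounds meet at 2, so that is the treewidth.

Treewidth 2.
One optimal decomposition is:
Bags: B1 = {2, 4, 5}  B2 = {2, 5, 6}  B3 = {2, 3, 6}  B4 = {1, 3, 6}
Tree: B1–B2, B2–B3, B3–B4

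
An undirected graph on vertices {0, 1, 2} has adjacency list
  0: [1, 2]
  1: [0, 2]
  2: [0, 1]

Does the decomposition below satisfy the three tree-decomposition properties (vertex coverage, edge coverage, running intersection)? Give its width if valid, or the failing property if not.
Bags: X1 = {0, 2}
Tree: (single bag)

A tree decomposition must satisfy three properties: every vertex lies in some bag; for every edge, both endpoints lie together in some bag; and for every vertex, the bags containing it form a connected subtree. Here vertex 1 appears in no bag, so the decomposition is invalid.

No — vertex 1 appears in no bag.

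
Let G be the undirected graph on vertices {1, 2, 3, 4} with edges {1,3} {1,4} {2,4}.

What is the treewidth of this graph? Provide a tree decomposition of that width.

Treewidth 1.
One such decomposition:
Bags: B1 = {1, 3}  B2 = {1, 4}  B3 = {2, 4}
Tree: B1–B2, B2–B3

The largest bag has 2 vertices, giving width 1; this decomposition certifies tw(G) ≤ 1. Since G has at least one edge (e.g. 3–1), it is not an edgeless graph, so tw(G) ≥ 1. Therefore the treewidth is 1.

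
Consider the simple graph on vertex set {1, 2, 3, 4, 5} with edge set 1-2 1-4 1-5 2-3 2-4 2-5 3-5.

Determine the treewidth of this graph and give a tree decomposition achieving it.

Each bag holds 3 vertices, so the decomposition has width 2, which upper-bounds the treewidth. For the lower bound, the 3 vertices {1, 2, 4} are pairwise adjacent, and any tree decomposition puts a clique entirely inside one bag — forcing width ≥ 2. Combining the bounds, tw(G) = 2.

Treewidth 2.
One optimal decomposition is:
Bags: B1 = {1, 2, 5}  B2 = {2, 3, 5}  B3 = {1, 2, 4}
Tree: B1–B2, B1–B3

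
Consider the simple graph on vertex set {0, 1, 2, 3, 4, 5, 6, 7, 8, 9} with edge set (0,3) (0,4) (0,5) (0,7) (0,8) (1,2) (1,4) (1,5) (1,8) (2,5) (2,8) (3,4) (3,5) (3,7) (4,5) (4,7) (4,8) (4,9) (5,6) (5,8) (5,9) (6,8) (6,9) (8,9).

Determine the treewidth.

3

A width-3 tree decomposition is:
Bags: B1 = {4, 5, 8, 9}  B2 = {5, 6, 8, 9}  B3 = {0, 4, 5, 8}  B4 = {1, 4, 5, 8}  B5 = {0, 3, 4, 5}  B6 = {0, 3, 4, 7}  B7 = {1, 2, 5, 8}
Tree: B1–B2, B1–B3, B3–B4, B3–B5, B5–B6, B4–B7
Every bag has size at most 4, so the width is 4 − 1 = 3 and tw(G) ≤ 3. On the other hand G contains the 4-clique {1, 2, 5, 8}. A clique must lie in a single bag of any decomposition, so no decomposition can have width below 3. Hence tw(G) = 3 exactly.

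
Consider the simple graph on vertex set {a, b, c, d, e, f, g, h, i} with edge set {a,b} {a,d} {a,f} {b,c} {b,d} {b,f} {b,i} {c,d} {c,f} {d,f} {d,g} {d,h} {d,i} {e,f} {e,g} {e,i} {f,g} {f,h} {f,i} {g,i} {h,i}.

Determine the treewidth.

3

A width-3 tree decomposition is:
Bags: B1 = {b, d, f, i}  B2 = {a, b, d, f}  B3 = {d, f, h, i}  B4 = {b, c, d, f}  B5 = {d, f, g, i}  B6 = {e, f, g, i}
Tree: B1–B2, B1–B3, B1–B4, B1–B5, B5–B6
Every bag has size at most 4, so the width is 4 − 1 = 3 and tw(G) ≤ 3. On the other hand G contains the 4-clique {d, f, g, i}. A clique must lie in a single bag of any decomposition, so no decomposition can have width below 3. Therefore the treewidth is 3.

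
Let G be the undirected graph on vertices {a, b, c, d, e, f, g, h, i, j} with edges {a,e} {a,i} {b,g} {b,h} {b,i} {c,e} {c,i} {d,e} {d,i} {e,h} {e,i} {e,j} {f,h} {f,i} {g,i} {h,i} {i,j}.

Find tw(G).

2

A width-2 tree decomposition is:
Bags: B1 = {b, h, i}  B2 = {e, h, i}  B3 = {e, i, j}  B4 = {d, e, i}  B5 = {c, e, i}  B6 = {b, g, i}  B7 = {f, h, i}  B8 = {a, e, i}
Tree: B1–B2, B2–B3, B2–B4, B4–B5, B1–B6, B2–B7, B3–B8
Each bag holds 3 vertices, so the decomposition has width 2, which upper-bounds the treewidth. For the lower bound, the 3 vertices {b, g, i} are pairwise adjacent, and any tree decomposition puts a clique entirely inside one bag — forcing width ≥ 2. Therefore the treewidth is 2.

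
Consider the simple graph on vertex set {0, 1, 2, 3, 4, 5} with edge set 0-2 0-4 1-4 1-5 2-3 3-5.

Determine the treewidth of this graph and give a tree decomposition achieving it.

Treewidth 2.
Bags: B1 = {0, 2, 4}  B2 = {1, 2, 4}  B3 = {1, 2, 5}  B4 = {2, 3, 5}
Tree: B1–B2, B2–B3, B3–B4

The largest bag has 3 vertices, giving width 2; this decomposition certifies tw(G) ≤ 2. The edges 2–0–4–1–5–3–2 form a cycle, so G is not a tree and its treewidth is at least 2. The upper and lower bounds meet at 2, so that is the treewidth.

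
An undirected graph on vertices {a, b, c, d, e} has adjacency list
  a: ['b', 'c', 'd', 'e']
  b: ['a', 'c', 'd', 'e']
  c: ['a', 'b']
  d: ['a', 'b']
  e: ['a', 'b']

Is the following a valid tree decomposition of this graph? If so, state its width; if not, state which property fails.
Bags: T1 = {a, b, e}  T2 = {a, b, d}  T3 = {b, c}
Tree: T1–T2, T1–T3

A tree decomposition must satisfy three properties: every vertex lies in some bag; for every edge, both endpoints lie together in some bag; and for every vertex, the bags containing it form a connected subtree. Here edge (a,c) lies in no bag, so the decomposition is invalid.

No — edge (a,c) lies in no bag.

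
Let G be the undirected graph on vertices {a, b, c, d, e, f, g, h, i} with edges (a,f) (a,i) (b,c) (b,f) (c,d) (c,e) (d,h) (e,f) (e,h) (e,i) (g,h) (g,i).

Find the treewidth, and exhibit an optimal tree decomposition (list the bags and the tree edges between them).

Treewidth 3.
Bags: B1 = {a, b, f, i}  B2 = {b, e, f, i}  B3 = {b, c, e, i}  B4 = {c, e, g, i}  B5 = {c, e, g, h}  B6 = {c, d, g, h}
Tree: B1–B2, B2–B3, B3–B4, B4–B5, B5–B6

The largest bag has 4 vertices, giving width 3; this decomposition certifies tw(G) ≤ 3. For the lower bound: the 4 vertex sets {a,b,f}, {i}, {e}, {c,d,g,h} are disjoint, each induces a connected subgraph, and every pair is joined by at least one edge of G. Contracting each set to a single vertex therefore yields K_{4} as a minor, and since treewidth is minor-monotone, tw(G) ≥ tw(K_{4}) = 3. Hence tw(G) = 3 exactly.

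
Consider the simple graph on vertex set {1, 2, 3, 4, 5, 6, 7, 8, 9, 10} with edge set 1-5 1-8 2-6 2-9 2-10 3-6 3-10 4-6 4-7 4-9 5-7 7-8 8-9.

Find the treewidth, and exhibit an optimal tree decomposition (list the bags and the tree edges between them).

Treewidth 2.
One optimal decomposition is:
Bags: B1 = {2, 3, 10}  B2 = {2, 3, 6}  B3 = {2, 6, 9}  B4 = {4, 6, 9}  B5 = {4, 8, 9}  B6 = {4, 7, 8}  B7 = {1, 7, 8}  B8 = {1, 5, 7}
Tree: B1–B2, B2–B3, B3–B4, B4–B5, B5–B6, B6–B7, B7–B8

Each bag holds 3 vertices, so the decomposition has width 2, which upper-bounds the treewidth. The edges 10–3–6–2–10 form a cycle, so G is not a tree and its treewidth is at least 2. The upper and lower bounds meet at 2, so that is the treewidth.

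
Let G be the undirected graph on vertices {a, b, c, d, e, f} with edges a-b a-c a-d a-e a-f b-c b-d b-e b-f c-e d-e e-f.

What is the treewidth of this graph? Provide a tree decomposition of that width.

Each bag holds 4 vertices, so the decomposition has width 3, which upper-bounds the treewidth. Conversely, {a, b, d, e} is a clique of size 4, and the vertices of any clique must share a bag in every tree decomposition; so some bag has ≥ 4 vertices and tw(G) ≥ 3. Combining the bounds, tw(G) = 3.

Treewidth 3.
One such decomposition:
Bags: B1 = {a, b, e, f}  B2 = {a, b, d, e}  B3 = {a, b, c, e}
Tree: B1–B2, B2–B3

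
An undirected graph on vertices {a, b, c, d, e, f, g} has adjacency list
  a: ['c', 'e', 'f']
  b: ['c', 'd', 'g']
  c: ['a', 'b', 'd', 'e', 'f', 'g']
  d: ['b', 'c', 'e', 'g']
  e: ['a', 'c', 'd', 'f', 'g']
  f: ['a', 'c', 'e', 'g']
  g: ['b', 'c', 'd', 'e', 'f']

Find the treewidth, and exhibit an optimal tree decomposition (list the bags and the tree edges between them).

Each bag holds 4 vertices, so the decomposition has width 3, which upper-bounds the treewidth. For the lower bound, the 4 vertices {c, d, e, g} are pairwise adjacent, and any tree decomposition puts a clique entirely inside one bag — forcing width ≥ 3. Hence tw(G) = 3 exactly.

Treewidth 3.
One such decomposition:
Bags: B1 = {c, d, e, g}  B2 = {c, e, f, g}  B3 = {a, c, e, f}  B4 = {b, c, d, g}
Tree: B1–B2, B2–B3, B1–B4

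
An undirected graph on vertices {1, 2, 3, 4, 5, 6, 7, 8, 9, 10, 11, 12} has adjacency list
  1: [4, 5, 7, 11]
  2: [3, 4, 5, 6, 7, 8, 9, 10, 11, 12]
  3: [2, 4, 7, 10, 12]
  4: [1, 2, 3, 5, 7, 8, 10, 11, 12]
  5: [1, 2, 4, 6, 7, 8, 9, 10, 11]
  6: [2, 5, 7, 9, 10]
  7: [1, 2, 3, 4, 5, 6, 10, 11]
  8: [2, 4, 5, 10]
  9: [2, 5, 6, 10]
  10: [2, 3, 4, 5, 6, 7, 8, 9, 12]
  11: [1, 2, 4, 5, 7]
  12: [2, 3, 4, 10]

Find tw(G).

4

A width-4 tree decomposition is:
Bags: B1 = {2, 4, 5, 7, 11}  B2 = {2, 4, 5, 7, 10}  B3 = {2, 3, 4, 7, 10}  B4 = {2, 3, 4, 10, 12}  B5 = {2, 5, 6, 7, 10}  B6 = {1, 4, 5, 7, 11}  B7 = {2, 4, 5, 8, 10}  B8 = {2, 5, 6, 9, 10}
Tree: B1–B2, B2–B3, B3–B4, B2–B5, B1–B6, B2–B7, B5–B8
Each bag holds 5 vertices, so the decomposition has width 4, which upper-bounds the treewidth. On the other hand G contains the 5-clique {1, 4, 5, 7, 11}. A clique must lie in a single bag of any decomposition, so no decomposition can have width below 4. Hence tw(G) = 4 exactly.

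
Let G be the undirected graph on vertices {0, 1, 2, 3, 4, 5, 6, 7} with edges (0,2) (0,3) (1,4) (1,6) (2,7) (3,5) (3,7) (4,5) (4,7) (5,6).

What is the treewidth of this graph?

A width-2 tree decomposition is:
Bags: B1 = {0, 2, 3}  B2 = {2, 3, 7}  B3 = {3, 5, 7}  B4 = {4, 5, 7}  B5 = {4, 5, 6}  B6 = {1, 4, 6}
Tree: B1–B2, B2–B3, B3–B4, B4–B5, B5–B6
The largest bag has 3 vertices, giving width 2; this decomposition certifies tw(G) ≤ 2. For the lower bound, G contains the cycle 0–2–7–3–0, so G is not a forest; only forests have treewidth ≤ 1, hence tw(G) ≥ 2. Therefore the treewidth is 2.

2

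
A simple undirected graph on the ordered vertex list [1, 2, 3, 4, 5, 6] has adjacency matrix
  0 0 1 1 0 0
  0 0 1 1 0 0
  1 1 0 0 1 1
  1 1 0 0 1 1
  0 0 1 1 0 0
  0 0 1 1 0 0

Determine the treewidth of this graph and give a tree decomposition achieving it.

Treewidth 2.
Bags: B1 = {1, 3, 4}  B2 = {2, 3, 4}  B3 = {3, 4, 6}  B4 = {3, 4, 5}
Tree: B1–B2, B2–B3, B3–B4

Each bag holds 3 vertices, so the decomposition has width 2, which upper-bounds the treewidth. Since 3–1–4–2–3 is a cycle in G, G is not acyclic. Forests are exactly the graphs of treewidth ≤ 1, so tw(G) ≥ 2. Therefore the treewidth is 2.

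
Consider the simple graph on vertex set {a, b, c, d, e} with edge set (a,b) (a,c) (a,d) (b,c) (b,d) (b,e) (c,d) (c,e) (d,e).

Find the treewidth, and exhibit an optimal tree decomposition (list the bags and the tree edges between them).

Treewidth 3.
One such decomposition:
Bags: B1 = {a, b, c, d}  B2 = {b, c, d, e}
Tree: B1–B2

Each bag holds 4 vertices, so the decomposition has width 3, which upper-bounds the treewidth. On the other hand G contains the 4-clique {b, c, d, e}. A clique must lie in a single bag of any decomposition, so no decomposition can have width below 3. The upper and lower bounds meet at 3, so that is the treewidth.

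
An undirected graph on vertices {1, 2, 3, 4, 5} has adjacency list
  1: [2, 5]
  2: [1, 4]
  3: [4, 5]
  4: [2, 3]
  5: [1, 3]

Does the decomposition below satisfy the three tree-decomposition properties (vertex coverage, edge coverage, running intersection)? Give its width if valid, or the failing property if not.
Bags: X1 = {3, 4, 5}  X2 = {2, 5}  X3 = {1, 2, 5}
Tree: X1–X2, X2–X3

No — edge (4,2) lies in no bag.

A tree decomposition must satisfy three properties: every vertex lies in some bag; for every edge, both endpoints lie together in some bag; and for every vertex, the bags containing it form a connected subtree. Here edge (4,2) lies in no bag, so the decomposition is invalid.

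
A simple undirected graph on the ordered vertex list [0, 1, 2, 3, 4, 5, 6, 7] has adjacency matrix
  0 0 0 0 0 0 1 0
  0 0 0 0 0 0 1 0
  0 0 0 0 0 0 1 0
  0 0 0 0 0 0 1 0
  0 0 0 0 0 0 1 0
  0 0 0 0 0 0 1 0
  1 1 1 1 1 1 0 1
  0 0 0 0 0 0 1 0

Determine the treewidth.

1

A width-1 tree decomposition is:
Bags: B1 = {4, 6}  B2 = {2, 6}  B3 = {6, 7}  B4 = {1, 6}  B5 = {0, 6}  B6 = {5, 6}  B7 = {3, 6}
Tree: B1–B2, B1–B3, B2–B4, B1–B5, B3–B6, B6–B7
Every bag has size at most 2, so the width is 2 − 1 = 1 and tw(G) ≤ 1. Since G has at least one edge (e.g. 4–6), it is not an edgeless graph, so tw(G) ≥ 1. Therefore the treewidth is 1.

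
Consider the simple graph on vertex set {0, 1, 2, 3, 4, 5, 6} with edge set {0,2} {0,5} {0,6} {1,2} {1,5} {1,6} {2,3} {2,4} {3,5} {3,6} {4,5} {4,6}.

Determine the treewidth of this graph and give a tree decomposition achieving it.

Treewidth 3.
Bags: B1 = {1, 2, 5, 6}  B2 = {0, 2, 5, 6}  B3 = {2, 3, 5, 6}  B4 = {2, 4, 5, 6}
Tree: B1–B2, B2–B3, B3–B4

Each bag holds 4 vertices, so the decomposition has width 3, which upper-bounds the treewidth. For the lower bound: the 4 vertex sets {1,5}, {0,6}, {2}, {3} are disjoint, each induces a connected subgraph, and every pair is joined by at least one edge of G. Contracting each set to a single vertex therefore yields K_{4} as a minor, and since treewidth is minor-monotone, tw(G) ≥ tw(K_{4}) = 3. Combining the bounds, tw(G) = 3.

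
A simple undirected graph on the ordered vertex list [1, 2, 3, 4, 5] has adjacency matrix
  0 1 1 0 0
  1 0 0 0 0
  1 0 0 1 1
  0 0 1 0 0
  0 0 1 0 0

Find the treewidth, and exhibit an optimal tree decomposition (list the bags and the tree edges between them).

Treewidth 1.
One such decomposition:
Bags: B1 = {1, 3}  B2 = {3, 5}  B3 = {1, 2}  B4 = {3, 4}
Tree: B1–B2, B1–B3, B1–B4

The largest bag has 2 vertices, giving width 1; this decomposition certifies tw(G) ≤ 1. G has an edge, so its treewidth is at least 1. Hence tw(G) = 1 exactly.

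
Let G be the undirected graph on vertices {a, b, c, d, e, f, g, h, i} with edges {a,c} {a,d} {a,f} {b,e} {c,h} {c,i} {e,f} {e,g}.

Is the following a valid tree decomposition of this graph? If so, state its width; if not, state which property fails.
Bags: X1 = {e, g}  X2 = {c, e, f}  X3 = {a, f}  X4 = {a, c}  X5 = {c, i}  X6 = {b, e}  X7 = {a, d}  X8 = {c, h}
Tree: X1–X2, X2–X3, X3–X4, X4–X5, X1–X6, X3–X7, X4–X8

A tree decomposition must satisfy three properties: every vertex lies in some bag; for every edge, both endpoints lie together in some bag; and for every vertex, the bags containing it form a connected subtree. Here bags containing vertex c are not connected in the tree, so the decomposition is invalid.

No — bags containing vertex c are not connected in the tree.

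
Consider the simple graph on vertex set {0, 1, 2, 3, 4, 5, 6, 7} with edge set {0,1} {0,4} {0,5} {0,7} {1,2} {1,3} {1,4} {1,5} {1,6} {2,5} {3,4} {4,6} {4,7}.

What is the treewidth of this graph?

2

A width-2 tree decomposition is:
Bags: B1 = {0, 1, 5}  B2 = {0, 1, 4}  B3 = {1, 4, 6}  B4 = {1, 2, 5}  B5 = {0, 4, 7}  B6 = {1, 3, 4}
Tree: B1–B2, B2–B3, B1–B4, B2–B5, B3–B6
Every bag has size at most 3, so the width is 3 − 1 = 2 and tw(G) ≤ 2. On the other hand G contains the 3-clique {1, 2, 5}. A clique must lie in a single bag of any decomposition, so no decomposition can have width below 2. Hence tw(G) = 2 exactly.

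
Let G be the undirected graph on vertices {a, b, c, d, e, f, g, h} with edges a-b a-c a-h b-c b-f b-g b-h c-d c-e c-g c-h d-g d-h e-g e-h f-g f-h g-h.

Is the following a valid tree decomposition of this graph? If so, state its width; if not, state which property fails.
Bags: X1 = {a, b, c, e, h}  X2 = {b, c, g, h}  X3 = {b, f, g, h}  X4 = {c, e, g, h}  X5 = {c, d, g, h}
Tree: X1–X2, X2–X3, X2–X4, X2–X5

No — bags containing vertex e are not connected in the tree.

A tree decomposition must satisfy three properties: every vertex lies in some bag; for every edge, both endpoints lie together in some bag; and for every vertex, the bags containing it form a connected subtree. Here bags containing vertex e are not connected in the tree, so the decomposition is invalid.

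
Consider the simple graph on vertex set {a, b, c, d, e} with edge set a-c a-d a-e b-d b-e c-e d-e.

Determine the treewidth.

A width-2 tree decomposition is:
Bags: B1 = {a, d, e}  B2 = {a, c, e}  B3 = {b, d, e}
Tree: B1–B2, B1–B3
Each bag holds 3 vertices, so the decomposition has width 2, which upper-bounds the treewidth. Conversely, {a, d, e} is a clique of size 3, and the vertices of any clique must share a bag in every tree decomposition; so some bag has ≥ 3 vertices and tw(G) ≥ 2. Combining the bounds, tw(G) = 2.

2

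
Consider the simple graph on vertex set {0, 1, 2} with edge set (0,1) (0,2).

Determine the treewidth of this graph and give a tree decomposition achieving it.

Treewidth 1.
One optimal decomposition is:
Bags: B1 = {0, 1}  B2 = {0, 2}
Tree: B1–B2

Every bag has size at most 2, so the width is 2 − 1 = 1 and tw(G) ≤ 1. G has an edge, so its treewidth is at least 1. Hence tw(G) = 1 exactly.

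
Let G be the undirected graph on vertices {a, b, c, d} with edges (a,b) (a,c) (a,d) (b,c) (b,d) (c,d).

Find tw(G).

A width-3 tree decomposition is:
Bags: B1 = {a, b, c, d}
Tree: (single bag)
With just one bag of size 4, the width is 4 − 1 = 3, so tw(G) ≤ 3. Conversely, {a, b, c, d} is a clique of size 4, and the vertices of any clique must share a bag in every tree decomposition; so some bag has ≥ 4 vertices and tw(G) ≥ 3. The upper and lower bounds meet at 3, so that is the treewidth.

3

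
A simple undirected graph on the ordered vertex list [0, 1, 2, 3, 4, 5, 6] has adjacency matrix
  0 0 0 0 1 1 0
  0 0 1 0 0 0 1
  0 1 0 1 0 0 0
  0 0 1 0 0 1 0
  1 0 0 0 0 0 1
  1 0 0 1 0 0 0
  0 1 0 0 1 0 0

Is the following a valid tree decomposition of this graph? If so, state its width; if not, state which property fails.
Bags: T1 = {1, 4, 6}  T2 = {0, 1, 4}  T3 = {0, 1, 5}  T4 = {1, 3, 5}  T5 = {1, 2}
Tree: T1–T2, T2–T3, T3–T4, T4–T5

No — edge (3,2) lies in no bag.

A tree decomposition must satisfy three properties: every vertex lies in some bag; for every edge, both endpoints lie together in some bag; and for every vertex, the bags containing it form a connected subtree. Here edge (3,2) lies in no bag, so the decomposition is invalid.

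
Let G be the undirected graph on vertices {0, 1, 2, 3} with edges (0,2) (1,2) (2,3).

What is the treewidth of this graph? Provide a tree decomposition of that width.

Treewidth 1.
One optimal decomposition is:
Bags: B1 = {1, 2}  B2 = {0, 2}  B3 = {2, 3}
Tree: B1–B2, B1–B3

Every bag has size at most 2, so the width is 2 − 1 = 1 and tw(G) ≤ 1. Any graph with an edge has treewidth ≥ 1, and G has the edge 2–1. Therefore the treewidth is 1.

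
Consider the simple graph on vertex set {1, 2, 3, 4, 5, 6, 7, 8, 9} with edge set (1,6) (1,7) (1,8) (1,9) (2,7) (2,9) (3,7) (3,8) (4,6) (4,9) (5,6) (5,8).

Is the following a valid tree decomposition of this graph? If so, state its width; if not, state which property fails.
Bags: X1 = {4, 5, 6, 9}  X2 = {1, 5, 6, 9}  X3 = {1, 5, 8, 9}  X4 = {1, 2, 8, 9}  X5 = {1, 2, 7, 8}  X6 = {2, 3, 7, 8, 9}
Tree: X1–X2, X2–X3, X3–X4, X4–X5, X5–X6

A tree decomposition must satisfy three properties: every vertex lies in some bag; for every edge, both endpoints lie together in some bag; and for every vertex, the bags containing it form a connected subtree. Here bags containing vertex 9 are not connected in the tree, so the decomposition is invalid.

No — bags containing vertex 9 are not connected in the tree.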